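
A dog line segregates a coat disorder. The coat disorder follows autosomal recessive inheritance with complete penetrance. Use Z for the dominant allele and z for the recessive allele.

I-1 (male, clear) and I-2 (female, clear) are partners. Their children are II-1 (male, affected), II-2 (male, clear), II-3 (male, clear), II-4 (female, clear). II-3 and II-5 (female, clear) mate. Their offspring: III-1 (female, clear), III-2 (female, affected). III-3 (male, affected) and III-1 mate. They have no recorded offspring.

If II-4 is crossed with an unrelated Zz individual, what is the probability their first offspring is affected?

I-1 is clear so carries Z and passed z to II-1 (zz), so I-1 is Zz.
I-2 is clear so carries Z and passed z to II-1 (zz), so I-2 is Zz.
II-4 is a clear offspring of I-1 (Zz) × I-2 (Zz), whose cross gives 1/4 ZZ : 1/2 Zz : 1/4 zz; conditioning on being clear, II-4 is ZZ with probability 1/3, Zz with probability 2/3.
Summing over parental genotype combinations, P(offspring is affected) = 2/3·1/4 = 1/6.

1/6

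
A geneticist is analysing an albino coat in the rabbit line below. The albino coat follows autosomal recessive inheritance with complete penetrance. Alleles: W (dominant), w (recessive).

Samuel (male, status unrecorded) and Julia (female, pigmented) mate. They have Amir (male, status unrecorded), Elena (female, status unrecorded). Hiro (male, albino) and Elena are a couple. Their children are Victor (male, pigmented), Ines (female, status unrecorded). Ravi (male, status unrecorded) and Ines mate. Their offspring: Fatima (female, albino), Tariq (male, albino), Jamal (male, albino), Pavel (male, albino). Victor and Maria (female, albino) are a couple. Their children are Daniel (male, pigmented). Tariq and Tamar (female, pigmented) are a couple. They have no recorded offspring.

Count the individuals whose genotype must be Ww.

Obligate heterozygotes: Victor is pigmented so carries W and received w from Hiro (ww), so Victor is Ww; Daniel is pigmented so carries W and received w from Maria (ww), so Daniel is Ww.
Every other individual is either homozygous by phenotype or has at least one consistent homozygous assignment, so the count is 2.

2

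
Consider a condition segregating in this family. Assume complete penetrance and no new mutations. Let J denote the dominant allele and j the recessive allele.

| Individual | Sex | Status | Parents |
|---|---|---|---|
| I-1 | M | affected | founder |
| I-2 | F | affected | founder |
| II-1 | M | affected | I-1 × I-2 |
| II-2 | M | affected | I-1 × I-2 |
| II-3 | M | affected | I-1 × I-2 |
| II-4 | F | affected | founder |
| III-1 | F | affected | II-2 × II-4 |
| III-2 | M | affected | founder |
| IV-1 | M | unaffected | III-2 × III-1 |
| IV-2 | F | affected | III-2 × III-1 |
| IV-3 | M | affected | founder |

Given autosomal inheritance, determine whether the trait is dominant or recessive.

III-2 and III-1 are both affected yet have an unaffected child IV-1. Under a recessive model two affected parents are homozygous and every child would be affected, so the trait cannot be recessive.

dominant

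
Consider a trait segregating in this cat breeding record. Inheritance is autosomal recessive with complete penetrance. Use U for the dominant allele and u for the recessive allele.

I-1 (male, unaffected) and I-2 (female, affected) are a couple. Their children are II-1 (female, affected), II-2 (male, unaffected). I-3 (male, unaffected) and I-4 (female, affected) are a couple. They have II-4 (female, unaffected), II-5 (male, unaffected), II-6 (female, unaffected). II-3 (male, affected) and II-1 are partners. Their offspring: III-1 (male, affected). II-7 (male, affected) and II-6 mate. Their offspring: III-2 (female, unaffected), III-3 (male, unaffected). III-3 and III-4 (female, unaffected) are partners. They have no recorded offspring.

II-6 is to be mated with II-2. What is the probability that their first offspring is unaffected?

3/4

II-6 is unaffected so carries U and received u from I-4 (uu), so II-6 is Uu.
II-2 is unaffected so carries U and received u from I-2 (uu), so II-2 is Uu.
The cross gives 1/4 UU : 1/2 Uu : 1/4 uu, so P(offspring is unaffected) = 3/4.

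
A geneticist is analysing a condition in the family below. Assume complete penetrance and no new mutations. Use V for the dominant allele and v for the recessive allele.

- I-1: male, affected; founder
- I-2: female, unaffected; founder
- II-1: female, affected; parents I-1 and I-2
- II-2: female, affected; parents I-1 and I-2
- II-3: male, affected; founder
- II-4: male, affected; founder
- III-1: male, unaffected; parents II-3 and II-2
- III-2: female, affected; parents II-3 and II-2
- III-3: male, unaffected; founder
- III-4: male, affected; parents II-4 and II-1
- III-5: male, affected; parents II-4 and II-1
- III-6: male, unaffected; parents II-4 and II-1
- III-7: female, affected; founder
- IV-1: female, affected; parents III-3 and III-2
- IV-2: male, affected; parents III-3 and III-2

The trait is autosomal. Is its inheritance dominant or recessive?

dominant

II-3 and II-2 are both affected yet have an unaffected child III-1. Under a recessive model two affected parents are homozygous and every child would be affected, so the trait cannot be recessive.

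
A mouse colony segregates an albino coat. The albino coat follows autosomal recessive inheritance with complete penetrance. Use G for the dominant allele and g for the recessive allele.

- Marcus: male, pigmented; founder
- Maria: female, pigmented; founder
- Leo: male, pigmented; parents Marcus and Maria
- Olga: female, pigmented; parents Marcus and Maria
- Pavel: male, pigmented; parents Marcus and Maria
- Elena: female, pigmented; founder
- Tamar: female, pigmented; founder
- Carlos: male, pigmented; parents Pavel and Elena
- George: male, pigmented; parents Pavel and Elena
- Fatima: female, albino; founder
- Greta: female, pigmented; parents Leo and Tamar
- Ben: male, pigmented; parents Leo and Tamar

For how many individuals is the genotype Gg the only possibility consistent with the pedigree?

0

No individual's genotype is forced to Gg by the pedigree, so the count is 0.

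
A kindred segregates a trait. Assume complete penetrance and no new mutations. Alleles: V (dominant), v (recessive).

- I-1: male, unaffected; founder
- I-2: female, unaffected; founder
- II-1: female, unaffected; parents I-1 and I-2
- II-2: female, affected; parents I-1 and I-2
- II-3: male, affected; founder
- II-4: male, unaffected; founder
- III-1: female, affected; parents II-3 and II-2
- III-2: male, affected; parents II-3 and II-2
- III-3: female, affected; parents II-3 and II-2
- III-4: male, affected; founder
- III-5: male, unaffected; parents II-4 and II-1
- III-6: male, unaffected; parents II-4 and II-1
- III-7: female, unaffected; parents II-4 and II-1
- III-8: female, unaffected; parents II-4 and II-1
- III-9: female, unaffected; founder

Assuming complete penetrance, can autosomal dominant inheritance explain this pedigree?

Under autosomal dominant, II-2 (affected, female) cannot arise from I-1 (unaffected) × I-2 (unaffected).

No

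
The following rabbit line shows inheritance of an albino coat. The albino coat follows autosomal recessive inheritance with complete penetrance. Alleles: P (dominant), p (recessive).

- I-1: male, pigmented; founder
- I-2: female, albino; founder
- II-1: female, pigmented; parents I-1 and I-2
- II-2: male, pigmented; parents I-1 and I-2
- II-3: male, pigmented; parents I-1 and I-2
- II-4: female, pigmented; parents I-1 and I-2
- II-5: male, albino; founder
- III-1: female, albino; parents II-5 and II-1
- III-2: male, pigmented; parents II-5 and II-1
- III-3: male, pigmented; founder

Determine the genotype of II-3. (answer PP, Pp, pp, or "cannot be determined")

From phenotype alone, II-3 is PP or Pp.
II-3 is pigmented so carries P and received p from I-2 (pp), so II-3 is Pp.

Pp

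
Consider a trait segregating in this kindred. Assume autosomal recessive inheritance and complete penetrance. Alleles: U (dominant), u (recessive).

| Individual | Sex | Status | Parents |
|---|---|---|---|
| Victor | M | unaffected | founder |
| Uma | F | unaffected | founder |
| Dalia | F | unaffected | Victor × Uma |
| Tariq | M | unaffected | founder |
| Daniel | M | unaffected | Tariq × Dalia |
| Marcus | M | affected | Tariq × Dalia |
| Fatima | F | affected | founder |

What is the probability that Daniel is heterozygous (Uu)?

Tariq is unaffected so carries U and passed u to Marcus (uu), so Tariq is Uu.
Dalia is unaffected so carries U and passed u to Marcus (uu), so Dalia is Uu.
Their cross gives offspring ratios 1/4 UU : 1/2 Uu : 1/4 uu. Conditioning on Daniel being unaffected, P(Uu) = 1/2 / 3/4 = 2/3.

2/3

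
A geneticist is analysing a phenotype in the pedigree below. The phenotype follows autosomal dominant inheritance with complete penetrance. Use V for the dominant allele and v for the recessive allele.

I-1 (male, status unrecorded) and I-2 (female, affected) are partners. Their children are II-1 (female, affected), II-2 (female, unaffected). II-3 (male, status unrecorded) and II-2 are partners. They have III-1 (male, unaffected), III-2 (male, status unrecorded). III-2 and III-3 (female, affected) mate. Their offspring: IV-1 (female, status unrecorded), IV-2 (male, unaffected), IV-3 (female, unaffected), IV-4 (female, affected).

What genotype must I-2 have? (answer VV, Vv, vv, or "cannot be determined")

Vv

From phenotype alone, I-2 is VV or Vv.
I-2 is affected so carries V and passed v to II-2 (vv), so I-2 is Vv.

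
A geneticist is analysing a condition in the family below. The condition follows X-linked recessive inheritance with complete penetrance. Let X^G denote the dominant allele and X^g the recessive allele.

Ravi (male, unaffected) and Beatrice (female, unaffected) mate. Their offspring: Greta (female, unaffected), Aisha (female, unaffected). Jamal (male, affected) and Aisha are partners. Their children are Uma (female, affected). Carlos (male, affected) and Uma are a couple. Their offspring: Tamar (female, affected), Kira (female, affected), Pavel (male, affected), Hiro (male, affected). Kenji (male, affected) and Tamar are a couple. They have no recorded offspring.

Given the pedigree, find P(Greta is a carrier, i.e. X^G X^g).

Ravi is unaffected, so Ravi is X^G Y.
Beatrice is unaffected so carries G and passed g to Aisha (X^G X^g, whose G came from Ravi), so Beatrice is X^G X^g.
Their cross gives offspring ratios 1/2 X^G X^G : 1/2 X^G X^g. Conditioning on Greta being unaffected, P(X^G X^g) = 1/2 / 1 = 1/2.

1/2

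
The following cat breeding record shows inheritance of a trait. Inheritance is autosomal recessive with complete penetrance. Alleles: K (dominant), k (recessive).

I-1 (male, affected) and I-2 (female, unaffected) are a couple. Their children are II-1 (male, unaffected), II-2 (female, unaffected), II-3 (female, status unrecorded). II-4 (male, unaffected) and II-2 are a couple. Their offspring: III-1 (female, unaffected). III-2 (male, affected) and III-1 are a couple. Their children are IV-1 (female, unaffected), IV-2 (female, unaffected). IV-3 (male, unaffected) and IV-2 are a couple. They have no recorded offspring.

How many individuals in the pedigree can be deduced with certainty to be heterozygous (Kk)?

Obligate heterozygotes: II-1 is unaffected so carries K and received k from I-1 (kk), so II-1 is Kk; II-2 is unaffected so carries K and received k from I-1 (kk), so II-2 is Kk; IV-1 is unaffected so carries K and received k from III-2 (kk), so IV-1 is Kk; IV-2 is unaffected so carries K and received k from III-2 (kk), so IV-2 is Kk.
Every other individual is either homozygous by phenotype or has at least one consistent homozygous assignment, so the count is 4.

4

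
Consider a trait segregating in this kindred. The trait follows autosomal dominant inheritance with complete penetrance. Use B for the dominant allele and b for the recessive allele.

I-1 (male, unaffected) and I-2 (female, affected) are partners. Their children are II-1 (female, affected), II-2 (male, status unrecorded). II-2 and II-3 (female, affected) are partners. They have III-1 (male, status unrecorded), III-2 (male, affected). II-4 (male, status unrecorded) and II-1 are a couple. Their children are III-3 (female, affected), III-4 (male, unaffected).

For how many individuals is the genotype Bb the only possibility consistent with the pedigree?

Obligate heterozygotes: II-1 is affected so carries B and received b from I-1 (bb), so II-1 is Bb.
Every other individual is either homozygous by phenotype or has at least one consistent homozygous assignment, so the count is 1.

1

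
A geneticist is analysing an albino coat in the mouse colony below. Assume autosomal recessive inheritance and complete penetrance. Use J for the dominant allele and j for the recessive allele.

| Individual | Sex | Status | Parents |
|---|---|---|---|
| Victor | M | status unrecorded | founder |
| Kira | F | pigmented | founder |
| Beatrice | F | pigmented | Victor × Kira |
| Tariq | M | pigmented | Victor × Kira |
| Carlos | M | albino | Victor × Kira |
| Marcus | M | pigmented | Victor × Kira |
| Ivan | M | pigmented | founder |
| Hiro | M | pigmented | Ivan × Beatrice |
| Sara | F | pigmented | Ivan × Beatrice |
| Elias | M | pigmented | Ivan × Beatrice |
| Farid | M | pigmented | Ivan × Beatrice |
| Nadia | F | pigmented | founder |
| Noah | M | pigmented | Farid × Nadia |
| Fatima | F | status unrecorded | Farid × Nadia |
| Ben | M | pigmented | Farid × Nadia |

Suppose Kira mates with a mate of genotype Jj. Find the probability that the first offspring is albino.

Kira is pigmented so carries J and passed j to Carlos (jj), so Kira is Jj.
The cross gives 1/4 JJ : 1/2 Jj : 1/4 jj, so P(offspring is albino) = 1/4.

1/4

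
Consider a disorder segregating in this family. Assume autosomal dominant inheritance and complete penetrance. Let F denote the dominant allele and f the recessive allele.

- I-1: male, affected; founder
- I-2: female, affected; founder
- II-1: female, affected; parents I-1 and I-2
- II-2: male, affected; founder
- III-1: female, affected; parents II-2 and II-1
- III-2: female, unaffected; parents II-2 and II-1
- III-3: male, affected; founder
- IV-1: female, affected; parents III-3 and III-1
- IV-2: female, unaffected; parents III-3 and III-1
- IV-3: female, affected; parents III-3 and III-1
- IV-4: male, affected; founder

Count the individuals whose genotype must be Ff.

4

Obligate heterozygotes: II-1 is affected so carries F and passed f to III-2 (ff), so II-1 is Ff; II-2 is affected so carries F and passed f to III-2 (ff), so II-2 is Ff; III-1 is affected so carries F and passed f to IV-2 (ff), so III-1 is Ff; III-3 is affected so carries F and passed f to IV-2 (ff), so III-3 is Ff.
Every other individual is either homozygous by phenotype or has at least one consistent homozygous assignment, so the count is 4.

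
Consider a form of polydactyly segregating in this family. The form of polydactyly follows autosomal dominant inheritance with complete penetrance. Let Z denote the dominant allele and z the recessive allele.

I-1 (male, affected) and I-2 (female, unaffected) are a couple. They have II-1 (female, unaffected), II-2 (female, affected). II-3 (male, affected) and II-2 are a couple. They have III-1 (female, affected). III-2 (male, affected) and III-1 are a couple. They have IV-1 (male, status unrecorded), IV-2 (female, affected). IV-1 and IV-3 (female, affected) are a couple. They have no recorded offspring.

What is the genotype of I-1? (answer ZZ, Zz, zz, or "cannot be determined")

Zz

From phenotype alone, I-1 is ZZ or Zz.
I-1 is affected so carries Z and passed z to II-1 (zz), so I-1 is Zz.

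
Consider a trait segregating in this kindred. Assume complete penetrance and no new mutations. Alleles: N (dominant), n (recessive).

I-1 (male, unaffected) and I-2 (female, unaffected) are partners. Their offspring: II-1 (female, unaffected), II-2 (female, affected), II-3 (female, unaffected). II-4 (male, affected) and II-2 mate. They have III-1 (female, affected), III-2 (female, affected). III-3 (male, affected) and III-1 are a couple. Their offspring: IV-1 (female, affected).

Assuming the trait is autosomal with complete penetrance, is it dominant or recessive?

I-1 and I-2 are both unaffected yet have an affected child II-2. Under dominance, an affected child requires at least one affected parent, so the trait cannot be dominant.

recessive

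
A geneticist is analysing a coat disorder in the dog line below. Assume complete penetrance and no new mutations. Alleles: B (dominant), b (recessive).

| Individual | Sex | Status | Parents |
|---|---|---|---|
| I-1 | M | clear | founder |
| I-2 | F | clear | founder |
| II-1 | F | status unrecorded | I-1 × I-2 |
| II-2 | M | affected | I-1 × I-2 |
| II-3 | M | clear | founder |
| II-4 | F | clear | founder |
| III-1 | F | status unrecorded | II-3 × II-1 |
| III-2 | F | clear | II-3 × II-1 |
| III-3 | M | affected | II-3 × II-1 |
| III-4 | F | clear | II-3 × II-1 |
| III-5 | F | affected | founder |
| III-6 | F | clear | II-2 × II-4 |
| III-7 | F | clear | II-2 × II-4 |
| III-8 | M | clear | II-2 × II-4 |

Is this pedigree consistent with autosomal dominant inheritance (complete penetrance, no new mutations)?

Under autosomal dominant, II-2 (affected, male) cannot arise from I-1 (clear) × I-2 (clear).

No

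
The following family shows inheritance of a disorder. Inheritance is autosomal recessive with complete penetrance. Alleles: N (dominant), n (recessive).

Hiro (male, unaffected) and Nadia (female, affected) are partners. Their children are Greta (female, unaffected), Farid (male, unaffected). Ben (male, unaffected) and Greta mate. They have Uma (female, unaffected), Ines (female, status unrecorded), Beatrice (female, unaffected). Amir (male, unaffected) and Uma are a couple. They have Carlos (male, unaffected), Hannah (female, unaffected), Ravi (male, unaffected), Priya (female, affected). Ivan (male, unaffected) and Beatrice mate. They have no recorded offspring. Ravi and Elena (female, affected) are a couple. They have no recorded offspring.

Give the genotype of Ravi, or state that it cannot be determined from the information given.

cannot be determined

Ravi's phenotype allows NN or Nn, and no parent or child forces a single allele at both positions; consistent genotype assignments exist with Ravi as NN or Nn.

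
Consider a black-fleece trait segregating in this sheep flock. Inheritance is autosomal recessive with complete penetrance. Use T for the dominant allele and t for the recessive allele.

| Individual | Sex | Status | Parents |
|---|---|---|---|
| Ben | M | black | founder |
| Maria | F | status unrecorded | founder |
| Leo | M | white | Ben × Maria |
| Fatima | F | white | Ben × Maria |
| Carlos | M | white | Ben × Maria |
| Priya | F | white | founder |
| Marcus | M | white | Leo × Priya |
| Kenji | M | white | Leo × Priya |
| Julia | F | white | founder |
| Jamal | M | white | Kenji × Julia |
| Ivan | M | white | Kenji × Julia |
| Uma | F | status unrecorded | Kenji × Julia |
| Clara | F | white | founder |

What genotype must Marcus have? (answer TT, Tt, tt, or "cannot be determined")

cannot be determined

Marcus's phenotype allows TT or Tt, and no parent or child forces a single allele at both positions; consistent genotype assignments exist with Marcus as TT or Tt.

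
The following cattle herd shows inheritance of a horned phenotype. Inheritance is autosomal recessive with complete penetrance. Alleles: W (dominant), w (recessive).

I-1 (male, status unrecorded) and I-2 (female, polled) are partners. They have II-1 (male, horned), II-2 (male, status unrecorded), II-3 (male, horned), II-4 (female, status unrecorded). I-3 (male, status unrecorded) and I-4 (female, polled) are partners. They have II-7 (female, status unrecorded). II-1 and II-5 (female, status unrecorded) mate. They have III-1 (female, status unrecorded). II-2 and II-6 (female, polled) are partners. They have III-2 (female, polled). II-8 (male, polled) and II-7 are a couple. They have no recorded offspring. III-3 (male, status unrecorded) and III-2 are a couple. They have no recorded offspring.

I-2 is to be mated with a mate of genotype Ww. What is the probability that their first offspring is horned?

I-2 is polled so carries W and passed w to II-1 (ww), so I-2 is Ww.
The cross gives 1/4 WW : 1/2 Ww : 1/4 ww, so P(offspring is horned) = 1/4.

1/4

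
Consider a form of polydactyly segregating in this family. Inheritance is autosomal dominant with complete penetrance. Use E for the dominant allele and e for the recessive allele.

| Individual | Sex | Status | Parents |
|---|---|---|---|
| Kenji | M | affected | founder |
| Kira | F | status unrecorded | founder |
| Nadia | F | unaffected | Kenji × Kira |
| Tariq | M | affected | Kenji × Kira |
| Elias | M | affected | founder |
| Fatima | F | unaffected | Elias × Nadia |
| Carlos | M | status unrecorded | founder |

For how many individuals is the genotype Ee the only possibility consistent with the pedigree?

2

Obligate heterozygotes: Kenji is affected so carries E and passed e to Nadia (ee), so Kenji is Ee; Elias is affected so carries E and passed e to Fatima (ee), so Elias is Ee.
Every other individual is either homozygous by phenotype or has at least one consistent homozygous assignment, so the count is 2.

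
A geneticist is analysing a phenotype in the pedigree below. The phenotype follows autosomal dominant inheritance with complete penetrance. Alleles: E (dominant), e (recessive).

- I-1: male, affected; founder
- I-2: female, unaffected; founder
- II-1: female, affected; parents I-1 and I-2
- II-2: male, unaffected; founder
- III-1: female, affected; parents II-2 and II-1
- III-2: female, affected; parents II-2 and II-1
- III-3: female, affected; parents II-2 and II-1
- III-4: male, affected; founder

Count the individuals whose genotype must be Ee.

Obligate heterozygotes: II-1 is affected so carries E and received e from I-2 (ee), so II-1 is Ee; III-1 is affected so carries E and received e from II-2 (ee), so III-1 is Ee; III-2 is affected so carries E and received e from II-2 (ee), so III-2 is Ee; III-3 is affected so carries E and received e from II-2 (ee), so III-3 is Ee.
Every other individual is either homozygous by phenotype or has at least one consistent homozygous assignment, so the count is 4.

4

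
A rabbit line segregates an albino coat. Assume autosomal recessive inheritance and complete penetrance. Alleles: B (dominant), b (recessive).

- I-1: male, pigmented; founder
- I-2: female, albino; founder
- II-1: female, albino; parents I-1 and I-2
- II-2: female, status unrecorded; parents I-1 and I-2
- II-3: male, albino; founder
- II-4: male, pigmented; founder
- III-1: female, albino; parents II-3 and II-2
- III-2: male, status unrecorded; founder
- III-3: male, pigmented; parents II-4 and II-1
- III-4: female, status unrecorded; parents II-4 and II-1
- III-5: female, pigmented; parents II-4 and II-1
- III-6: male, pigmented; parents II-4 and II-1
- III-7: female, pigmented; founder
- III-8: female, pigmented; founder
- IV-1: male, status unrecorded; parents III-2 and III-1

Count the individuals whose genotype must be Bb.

Obligate heterozygotes: I-1 is pigmented so carries B and passed b to II-1 (bb), so I-1 is Bb; III-3 is pigmented so carries B and received b from II-1 (bb), so III-3 is Bb; III-5 is pigmented so carries B and received b from II-1 (bb), so III-5 is Bb; III-6 is pigmented so carries B and received b from II-1 (bb), so III-6 is Bb.
Every other individual is either homozygous by phenotype or has at least one consistent homozygous assignment, so the count is 4.

4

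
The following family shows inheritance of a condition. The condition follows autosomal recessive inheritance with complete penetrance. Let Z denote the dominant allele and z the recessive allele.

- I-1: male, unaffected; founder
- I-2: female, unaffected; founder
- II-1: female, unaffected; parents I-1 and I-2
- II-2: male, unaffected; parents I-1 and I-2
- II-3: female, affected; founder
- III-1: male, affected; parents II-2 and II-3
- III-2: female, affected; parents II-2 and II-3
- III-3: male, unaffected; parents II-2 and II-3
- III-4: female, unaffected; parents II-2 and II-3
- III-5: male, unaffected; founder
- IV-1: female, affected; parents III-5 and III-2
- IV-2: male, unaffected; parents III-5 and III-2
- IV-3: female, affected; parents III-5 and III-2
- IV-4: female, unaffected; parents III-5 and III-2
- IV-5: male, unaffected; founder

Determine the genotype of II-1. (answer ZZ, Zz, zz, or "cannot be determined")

II-1's phenotype allows ZZ or Zz, and no parent or child forces a single allele at both positions; consistent genotype assignments exist with II-1 as ZZ or Zz.

cannot be determined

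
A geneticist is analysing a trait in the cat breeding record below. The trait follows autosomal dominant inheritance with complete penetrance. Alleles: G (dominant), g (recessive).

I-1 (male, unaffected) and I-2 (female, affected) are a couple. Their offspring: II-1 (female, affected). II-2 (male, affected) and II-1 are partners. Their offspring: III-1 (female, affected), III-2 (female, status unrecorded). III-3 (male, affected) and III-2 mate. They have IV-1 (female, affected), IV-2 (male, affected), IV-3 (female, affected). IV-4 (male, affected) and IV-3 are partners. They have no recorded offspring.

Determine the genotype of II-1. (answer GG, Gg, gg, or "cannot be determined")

From phenotype alone, II-1 is GG or Gg.
II-1 is affected so carries G and received g from I-1 (gg), so II-1 is Gg.

Gg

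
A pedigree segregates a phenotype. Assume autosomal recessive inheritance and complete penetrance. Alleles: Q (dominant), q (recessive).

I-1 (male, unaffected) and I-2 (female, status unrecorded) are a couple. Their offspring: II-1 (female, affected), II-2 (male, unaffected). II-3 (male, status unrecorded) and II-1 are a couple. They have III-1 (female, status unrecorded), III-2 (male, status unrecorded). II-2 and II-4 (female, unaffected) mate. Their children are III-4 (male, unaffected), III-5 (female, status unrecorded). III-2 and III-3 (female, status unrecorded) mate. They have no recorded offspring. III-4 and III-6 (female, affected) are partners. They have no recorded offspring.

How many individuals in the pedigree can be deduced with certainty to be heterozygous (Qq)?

Obligate heterozygotes: I-1 is unaffected so carries Q and passed q to II-1 (qq), so I-1 is Qq.
Every other individual is either homozygous by phenotype or has at least one consistent homozygous assignment, so the count is 1.

1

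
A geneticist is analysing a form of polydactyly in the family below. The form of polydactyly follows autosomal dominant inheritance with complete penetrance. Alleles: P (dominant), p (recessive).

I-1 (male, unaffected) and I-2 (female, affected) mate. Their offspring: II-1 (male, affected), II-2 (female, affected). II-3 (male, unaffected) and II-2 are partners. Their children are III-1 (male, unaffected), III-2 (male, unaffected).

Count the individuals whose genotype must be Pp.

Obligate heterozygotes: II-1 is affected so carries P and received p from I-1 (pp), so II-1 is Pp; II-2 is affected so carries P and received p from I-1 (pp), so II-2 is Pp.
Every other individual is either homozygous by phenotype or has at least one consistent homozygous assignment, so the count is 2.

2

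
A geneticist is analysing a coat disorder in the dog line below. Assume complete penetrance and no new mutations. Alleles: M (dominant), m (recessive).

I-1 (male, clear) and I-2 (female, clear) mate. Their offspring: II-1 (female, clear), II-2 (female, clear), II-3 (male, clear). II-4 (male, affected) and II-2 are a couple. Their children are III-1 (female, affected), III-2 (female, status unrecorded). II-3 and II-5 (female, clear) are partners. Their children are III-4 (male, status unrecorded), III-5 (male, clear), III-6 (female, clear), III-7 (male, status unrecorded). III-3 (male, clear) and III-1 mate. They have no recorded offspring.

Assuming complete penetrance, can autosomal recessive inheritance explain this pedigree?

A consistent assignment under autosomal recessive exists: I-1 MM, I-2 Mm, II-1 MM, II-2 Mm, II-3 MM, II-4 mm, II-5 MM, III-1 mm, III-2 Mm, III-3 MM, III-4 MM, III-5 MM, III-6 MM, III-7 MM.
In this assignment every recorded phenotype matches its genotype and every non-founder's genotype is obtainable from its parents' genotypes, so the pedigree is consistent.

Yes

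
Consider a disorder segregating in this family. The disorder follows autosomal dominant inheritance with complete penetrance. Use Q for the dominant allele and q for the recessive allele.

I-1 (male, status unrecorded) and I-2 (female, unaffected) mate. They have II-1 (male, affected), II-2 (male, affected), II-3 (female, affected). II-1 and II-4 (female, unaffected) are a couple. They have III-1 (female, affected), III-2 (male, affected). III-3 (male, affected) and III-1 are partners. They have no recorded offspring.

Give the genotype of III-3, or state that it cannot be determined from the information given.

cannot be determined

III-3's phenotype allows QQ or Qq, and no parent or child forces a single allele at both positions; consistent genotype assignments exist with III-3 as QQ or Qq.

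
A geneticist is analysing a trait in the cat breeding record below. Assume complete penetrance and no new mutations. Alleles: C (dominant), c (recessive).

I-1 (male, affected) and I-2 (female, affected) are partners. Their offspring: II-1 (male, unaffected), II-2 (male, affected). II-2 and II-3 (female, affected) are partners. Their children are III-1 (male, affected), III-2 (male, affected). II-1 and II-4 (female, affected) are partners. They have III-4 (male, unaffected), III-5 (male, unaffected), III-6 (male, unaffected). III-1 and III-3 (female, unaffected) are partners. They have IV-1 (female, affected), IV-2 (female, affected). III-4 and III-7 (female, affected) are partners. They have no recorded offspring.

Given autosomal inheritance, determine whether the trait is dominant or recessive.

dominant

I-1 and I-2 are both affected yet have an unaffected child II-1. Under a recessive model two affected parents are homozygous and every child would be affected, so the trait cannot be recessive.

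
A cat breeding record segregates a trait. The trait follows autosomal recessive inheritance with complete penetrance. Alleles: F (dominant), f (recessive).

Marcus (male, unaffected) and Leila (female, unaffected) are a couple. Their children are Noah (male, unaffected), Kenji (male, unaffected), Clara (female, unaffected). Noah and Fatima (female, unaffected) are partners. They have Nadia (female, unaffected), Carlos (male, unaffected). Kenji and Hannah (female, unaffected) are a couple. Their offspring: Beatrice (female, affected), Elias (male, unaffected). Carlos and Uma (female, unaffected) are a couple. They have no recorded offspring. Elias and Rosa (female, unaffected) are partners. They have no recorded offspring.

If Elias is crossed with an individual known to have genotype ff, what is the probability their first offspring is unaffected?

2/3

Kenji is unaffected so carries F and passed f to Beatrice (ff), so Kenji is Ff.
Hannah is unaffected so carries F and passed f to Beatrice (ff), so Hannah is Ff.
Elias is an unaffected offspring of Kenji (Ff) × Hannah (Ff), whose cross gives 1/4 FF : 1/2 Ff : 1/4 ff; conditioning on being unaffected, Elias is FF with probability 1/3, Ff with probability 2/3.
Summing over parental genotype combinations, P(offspring is unaffected) = 1/3·1 + 2/3·1/2 = 2/3.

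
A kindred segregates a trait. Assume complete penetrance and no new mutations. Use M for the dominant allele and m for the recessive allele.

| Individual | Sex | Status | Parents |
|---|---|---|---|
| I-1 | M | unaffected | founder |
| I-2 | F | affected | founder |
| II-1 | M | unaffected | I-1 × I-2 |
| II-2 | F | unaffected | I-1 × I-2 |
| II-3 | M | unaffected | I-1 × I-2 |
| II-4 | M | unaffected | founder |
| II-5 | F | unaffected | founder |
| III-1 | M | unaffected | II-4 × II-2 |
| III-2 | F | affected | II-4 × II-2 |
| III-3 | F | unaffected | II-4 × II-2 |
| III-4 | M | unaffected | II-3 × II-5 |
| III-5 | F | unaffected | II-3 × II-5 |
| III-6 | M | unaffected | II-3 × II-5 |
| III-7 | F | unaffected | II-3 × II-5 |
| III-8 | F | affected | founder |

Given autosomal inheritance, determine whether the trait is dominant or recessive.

recessive

II-4 and II-2 are both unaffected yet have an affected child III-2. Under dominance, an affected child requires at least one affected parent, so the trait cannot be dominant.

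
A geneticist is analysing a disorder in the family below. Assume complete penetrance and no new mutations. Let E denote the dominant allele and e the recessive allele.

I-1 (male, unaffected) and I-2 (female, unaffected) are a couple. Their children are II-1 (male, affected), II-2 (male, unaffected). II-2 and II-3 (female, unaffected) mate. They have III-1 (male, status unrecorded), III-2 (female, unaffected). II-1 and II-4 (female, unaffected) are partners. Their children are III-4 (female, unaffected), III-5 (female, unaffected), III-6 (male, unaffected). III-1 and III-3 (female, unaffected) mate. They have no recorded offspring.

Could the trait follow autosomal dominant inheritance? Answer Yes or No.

No

Under autosomal dominant, II-1 (affected, male) cannot arise from I-1 (unaffected) × I-2 (unaffected).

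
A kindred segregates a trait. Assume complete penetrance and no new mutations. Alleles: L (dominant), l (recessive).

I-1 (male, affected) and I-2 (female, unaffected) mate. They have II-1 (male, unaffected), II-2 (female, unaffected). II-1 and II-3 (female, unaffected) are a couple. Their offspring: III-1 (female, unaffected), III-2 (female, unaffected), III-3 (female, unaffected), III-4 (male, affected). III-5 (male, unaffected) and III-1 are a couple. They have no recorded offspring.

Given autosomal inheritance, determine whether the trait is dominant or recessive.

II-1 and II-3 are both unaffected yet have an affected child III-4. Under dominance, an affected child requires at least one affected parent, so the trait cannot be dominant.

recessive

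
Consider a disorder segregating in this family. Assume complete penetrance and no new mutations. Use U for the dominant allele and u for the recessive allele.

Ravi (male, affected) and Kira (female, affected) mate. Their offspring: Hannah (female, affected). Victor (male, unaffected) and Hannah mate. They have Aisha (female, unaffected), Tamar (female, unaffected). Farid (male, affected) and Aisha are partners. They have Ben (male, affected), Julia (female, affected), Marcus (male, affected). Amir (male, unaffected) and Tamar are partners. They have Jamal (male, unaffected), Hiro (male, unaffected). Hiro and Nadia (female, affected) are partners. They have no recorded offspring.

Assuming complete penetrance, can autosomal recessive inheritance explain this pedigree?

Yes

A consistent assignment under autosomal recessive exists: Ravi uu, Kira uu, Hannah uu, Victor UU, Aisha Uu, Tamar Uu, Farid uu, Amir UU, Ben uu, Julia uu, Marcus uu, Jamal UU, Hiro UU, Nadia uu.
In this assignment every recorded phenotype matches its genotype and every non-founder's genotype is obtainable from its parents' genotypes, so the pedigree is consistent.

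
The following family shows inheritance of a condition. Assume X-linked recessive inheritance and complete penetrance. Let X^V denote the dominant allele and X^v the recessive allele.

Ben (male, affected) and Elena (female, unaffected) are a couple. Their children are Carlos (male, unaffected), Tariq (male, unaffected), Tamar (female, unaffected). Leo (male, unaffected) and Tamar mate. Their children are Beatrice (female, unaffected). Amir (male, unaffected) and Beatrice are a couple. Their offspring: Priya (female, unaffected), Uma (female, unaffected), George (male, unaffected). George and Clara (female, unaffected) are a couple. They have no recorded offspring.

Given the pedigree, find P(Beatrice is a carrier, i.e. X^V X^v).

1/3

Leo is unaffected, so Leo is X^V Y.
Tamar is unaffected so carries V and received v from Ben (X^v Y), so Tamar is X^V X^v.
Their cross gives offspring ratios 1/2 X^V X^V : 1/2 X^V X^v. Conditioning on Beatrice being unaffected, P(X^V X^v) = 1/2 / 1 = 1/2 before taking Beatrice's own offspring into account.
Amir is unaffected, so Amir is X^V Y.
Now use Beatrice's offspring. Probability of each recorded status — unaffected son George: 1/2 if Beatrice is X^V X^v, 1 if X^V X^V. (Priya, Uma: equally likely either way, so uninformative.)
Bayes: P(X^V X^v) = 1/2·1/2 / (1/2·1/2 + 1/2·1) = 1/3.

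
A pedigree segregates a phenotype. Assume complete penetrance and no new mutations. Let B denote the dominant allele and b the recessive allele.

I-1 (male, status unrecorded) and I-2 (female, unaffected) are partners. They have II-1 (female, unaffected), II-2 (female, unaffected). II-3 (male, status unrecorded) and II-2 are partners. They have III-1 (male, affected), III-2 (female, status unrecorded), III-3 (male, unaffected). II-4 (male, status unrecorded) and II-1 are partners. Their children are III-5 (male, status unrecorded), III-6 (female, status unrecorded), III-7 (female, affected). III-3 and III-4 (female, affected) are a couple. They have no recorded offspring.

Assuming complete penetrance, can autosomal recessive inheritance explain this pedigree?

A consistent assignment under autosomal recessive exists: I-1 BB, I-2 Bb, II-1 Bb, II-2 Bb, II-3 Bb, II-4 Bb, III-1 bb, III-2 BB, III-3 BB, III-4 bb, III-5 BB, III-6 BB, III-7 bb.
In this assignment every recorded phenotype matches its genotype and every non-founder's genotype is obtainable from its parents' genotypes, so the pedigree is consistent.

Yes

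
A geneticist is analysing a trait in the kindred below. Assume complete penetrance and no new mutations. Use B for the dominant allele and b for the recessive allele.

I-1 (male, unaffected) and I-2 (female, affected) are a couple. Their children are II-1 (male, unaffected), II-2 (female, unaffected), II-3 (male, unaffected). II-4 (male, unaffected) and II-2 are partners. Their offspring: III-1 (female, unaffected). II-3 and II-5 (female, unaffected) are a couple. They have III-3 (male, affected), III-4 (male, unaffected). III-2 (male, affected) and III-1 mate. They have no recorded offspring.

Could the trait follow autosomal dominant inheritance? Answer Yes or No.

Under autosomal dominant, III-3 (affected, male) cannot arise from II-3 (unaffected) × II-5 (unaffected).

No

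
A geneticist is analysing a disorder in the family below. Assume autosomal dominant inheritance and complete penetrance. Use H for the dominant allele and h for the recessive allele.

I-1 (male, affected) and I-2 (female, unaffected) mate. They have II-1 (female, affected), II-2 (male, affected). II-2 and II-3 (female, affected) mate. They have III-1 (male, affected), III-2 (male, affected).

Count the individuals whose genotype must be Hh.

Obligate heterozygotes: II-1 is affected so carries H and received h from I-2 (hh), so II-1 is Hh; II-2 is affected so carries H and received h from I-2 (hh), so II-2 is Hh.
Every other individual is either homozygous by phenotype or has at least one consistent homozygous assignment, so the count is 2.

2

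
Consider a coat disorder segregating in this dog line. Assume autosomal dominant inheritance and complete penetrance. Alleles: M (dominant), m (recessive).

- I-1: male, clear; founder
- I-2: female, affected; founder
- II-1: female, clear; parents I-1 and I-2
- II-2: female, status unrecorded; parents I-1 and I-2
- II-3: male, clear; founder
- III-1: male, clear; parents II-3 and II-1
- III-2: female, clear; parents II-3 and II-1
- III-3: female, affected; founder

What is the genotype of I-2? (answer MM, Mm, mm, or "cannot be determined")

From phenotype alone, I-2 is MM or Mm.
I-2 is affected so carries M and passed m to II-1 (mm), so I-2 is Mm.

Mm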